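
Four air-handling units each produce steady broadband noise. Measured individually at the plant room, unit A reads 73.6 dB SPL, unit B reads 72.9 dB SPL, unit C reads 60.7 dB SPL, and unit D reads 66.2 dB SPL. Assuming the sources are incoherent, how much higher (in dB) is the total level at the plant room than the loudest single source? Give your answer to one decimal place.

3.2 dB

Incoherent sources sum as intensities:
L_total = 10·log₁₀(10^(73.6/10) + 10^(72.9/10) + 10^(60.7/10) + 10^(66.2/10)) = 76.79 dB SPL.
Excess over the loudest (73.6 dB): 76.79 − 73.6 = 3.2 dB.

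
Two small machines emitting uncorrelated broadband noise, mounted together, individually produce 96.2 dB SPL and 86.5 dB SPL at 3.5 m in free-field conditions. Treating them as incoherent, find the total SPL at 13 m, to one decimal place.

85.2 dB SPL

Combined at 3.5 m: 10·log₁₀(10^(96.2/10)+10^(86.5/10)) = 96.64 dB SPL.
Then apply −20·log₁₀(13/3.5) = -11.40 dB → 85.2 dB SPL.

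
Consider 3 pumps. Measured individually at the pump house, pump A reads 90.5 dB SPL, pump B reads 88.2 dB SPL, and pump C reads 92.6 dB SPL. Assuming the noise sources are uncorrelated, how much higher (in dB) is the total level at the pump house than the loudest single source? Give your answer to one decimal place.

3.0 dB

Incoherent sources sum as intensities:
L_total = 10·log₁₀(10^(90.5/10) + 10^(88.2/10) + 10^(92.6/10)) = 95.57 dB SPL.
Excess over the loudest (92.6 dB): 95.57 − 92.6 = 3.0 dB.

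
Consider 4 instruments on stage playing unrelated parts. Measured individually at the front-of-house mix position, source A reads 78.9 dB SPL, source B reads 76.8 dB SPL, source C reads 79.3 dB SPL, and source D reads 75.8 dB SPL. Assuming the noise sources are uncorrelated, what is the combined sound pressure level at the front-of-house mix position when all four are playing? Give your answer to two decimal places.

Add the sources as powers (linear), then convert back to dB:
L_total = 10·log₁₀(10^(78.9/10) + 10^(76.8/10) + 10^(79.3/10) + 10^(75.8/10)) = 10·log₁₀(248600000) = 83.96 dB SPL.

83.96 dB SPL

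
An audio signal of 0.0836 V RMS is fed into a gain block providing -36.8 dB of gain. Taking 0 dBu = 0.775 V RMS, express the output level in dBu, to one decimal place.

Input level: 20·log₁₀(0.0836/0.775) = -19.34 dBu.
Output: -19.34 − 36.8 = -56.1 dBu.

-56.1 dBu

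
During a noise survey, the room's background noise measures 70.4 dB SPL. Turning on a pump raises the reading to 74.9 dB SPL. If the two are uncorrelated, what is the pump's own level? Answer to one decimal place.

73.0 dB SPL

Remove the background by subtracting linear intensities:
L_src = 10·log₁₀(10^(74.9/10) − 10^(70.4/10)) = 10·log₁₀(19940000) = 73.0 dB SPL.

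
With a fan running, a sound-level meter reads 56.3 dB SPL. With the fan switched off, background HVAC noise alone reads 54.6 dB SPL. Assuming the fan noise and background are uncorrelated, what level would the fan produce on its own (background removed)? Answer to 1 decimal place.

Remove the background by subtracting linear intensities:
L_src = 10·log₁₀(10^(56.3/10) − 10^(54.6/10)) = 10·log₁₀(138200) = 51.4 dB SPL.

51.4 dB SPL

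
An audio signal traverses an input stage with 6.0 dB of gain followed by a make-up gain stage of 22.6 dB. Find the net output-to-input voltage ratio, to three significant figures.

26.9

Net gain = 6.0 + 22.6 = 28.6 dB.
Voltage ratio = 10^(28.6/20) = 26.9.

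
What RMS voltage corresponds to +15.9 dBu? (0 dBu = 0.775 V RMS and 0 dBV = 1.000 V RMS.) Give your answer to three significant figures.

V = 0.775 V × 10^(+15.9/20).
= 0.775 × 6.237 = 4.83 V.

4.83 V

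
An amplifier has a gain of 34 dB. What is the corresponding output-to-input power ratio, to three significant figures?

2510

Power ratio = 10^(dB/10).
10^(34/10) = 10^(3.400) = 2510.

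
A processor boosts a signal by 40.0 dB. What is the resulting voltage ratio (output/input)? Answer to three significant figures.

Voltage ratio = 10^(dB/20).
10^(40.0/20) = 10^(2.000) = 100.

100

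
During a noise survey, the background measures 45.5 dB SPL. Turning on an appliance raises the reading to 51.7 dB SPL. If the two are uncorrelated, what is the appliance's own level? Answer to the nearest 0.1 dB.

Subtract intensities: L_src = 10·log₁₀(10^(L_total/10) − 10^(L_bg/10)).
L_src = 10·log₁₀(10^(51.7/10) − 10^(45.5/10)) = 10·log₁₀(112400) = 50.5 dB SPL.

50.5 dB SPL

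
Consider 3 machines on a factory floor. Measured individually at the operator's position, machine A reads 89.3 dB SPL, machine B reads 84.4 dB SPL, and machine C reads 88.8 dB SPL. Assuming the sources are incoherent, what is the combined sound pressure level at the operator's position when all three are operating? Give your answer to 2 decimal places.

92.75 dB SPL

Add the sources as powers (linear), then convert back to dB:
L_total = 10·log₁₀(10^(89.3/10) + 10^(84.4/10) + 10^(88.8/10)) = 10·log₁₀(1885000000) = 92.75 dB SPL.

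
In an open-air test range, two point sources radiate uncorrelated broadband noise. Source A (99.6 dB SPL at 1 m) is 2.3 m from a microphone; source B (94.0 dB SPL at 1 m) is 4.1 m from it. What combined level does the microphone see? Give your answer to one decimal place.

92.7 dB SPL

At the listener: L_A = 99.6 − 20·log₁₀(2.3) = 92.37 dB; L_B = 94.0 − 20·log₁₀(4.1) = 81.74 dB.
Combined: 10·log₁₀(10^(92.37/10)+10^(81.74/10)) = 92.7 dB SPL.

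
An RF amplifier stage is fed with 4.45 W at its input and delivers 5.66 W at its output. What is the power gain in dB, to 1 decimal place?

1.0 dB

Power ratio → dB uses the 10·log₁₀ form:
10·log₁₀(5.66/4.45) = 10·log₁₀(1.272) = 1.0 dB.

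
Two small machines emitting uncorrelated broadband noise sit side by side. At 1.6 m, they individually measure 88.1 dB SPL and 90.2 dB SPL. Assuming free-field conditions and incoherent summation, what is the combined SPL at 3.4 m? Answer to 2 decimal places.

85.74 dB SPL

Combined at 1.6 m: 10·log₁₀(10^(88.1/10)+10^(90.2/10)) = 92.286 dB SPL.
Then apply −20·log₁₀(3.4/1.6) = -6.547 dB → 85.74 dB SPL.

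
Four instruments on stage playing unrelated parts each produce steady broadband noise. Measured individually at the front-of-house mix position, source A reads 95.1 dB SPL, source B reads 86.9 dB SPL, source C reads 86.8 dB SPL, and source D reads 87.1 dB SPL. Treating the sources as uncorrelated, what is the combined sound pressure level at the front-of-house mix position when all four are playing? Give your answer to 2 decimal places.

96.74 dB SPL

Add the sources as powers (linear), then convert back to dB:
L_total = 10·log₁₀(10^(95.1/10) + 10^(86.9/10) + 10^(86.8/10) + 10^(87.1/10)) = 10·log₁₀(4717000000) = 96.74 dB SPL.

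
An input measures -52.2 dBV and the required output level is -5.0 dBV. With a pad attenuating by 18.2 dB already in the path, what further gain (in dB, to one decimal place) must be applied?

The required make-up gain is the shortfall in the dB sum.
G = -5.0 − (-52.2) + 18.2 = 65.4 dB.

65.4 dB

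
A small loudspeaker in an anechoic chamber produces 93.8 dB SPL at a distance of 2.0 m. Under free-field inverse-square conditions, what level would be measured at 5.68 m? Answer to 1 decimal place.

Free-field point source: level drops by 20·log₁₀ of the distance ratio.
ΔL = −20·log₁₀(5.68/2.0) = -9.07 dB, so L₂ = 93.8 + (-9.07) = 84.7 dB SPL.

84.7 dB SPL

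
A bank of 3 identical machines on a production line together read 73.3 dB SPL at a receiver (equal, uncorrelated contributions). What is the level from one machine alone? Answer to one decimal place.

3 equal incoherent sources add 10·log₁₀(3) = 4.77 dB over one source.
L_one = 73.3 − 4.77 = 68.5 dB SPL.

68.5 dB SPL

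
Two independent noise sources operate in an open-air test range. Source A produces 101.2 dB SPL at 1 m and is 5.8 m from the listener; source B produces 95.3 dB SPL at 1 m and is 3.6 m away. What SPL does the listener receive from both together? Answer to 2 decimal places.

88.15 dB SPL

At the listener: L_A = 101.2 − 20·log₁₀(5.8) = 85.931 dB; L_B = 95.3 − 20·log₁₀(3.6) = 84.174 dB.
Combined: 10·log₁₀(10^(85.931/10)+10^(84.174/10)) = 88.15 dB SPL.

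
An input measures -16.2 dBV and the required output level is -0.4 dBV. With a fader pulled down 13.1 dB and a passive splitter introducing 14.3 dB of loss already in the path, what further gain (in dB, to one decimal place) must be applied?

The required make-up gain is the shortfall in the dB sum.
G = -0.4 − (-16.2) + 13.1 + 14.3 = 43.2 dB.

43.2 dB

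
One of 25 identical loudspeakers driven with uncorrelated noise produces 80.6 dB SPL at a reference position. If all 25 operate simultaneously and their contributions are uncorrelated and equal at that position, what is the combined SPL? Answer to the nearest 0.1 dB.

94.6 dB SPL

25 equal incoherent sources raise the level by 10·log₁₀(25) = 13.98 dB.
L_total = 80.6 + 13.98 = 94.6 dB SPL.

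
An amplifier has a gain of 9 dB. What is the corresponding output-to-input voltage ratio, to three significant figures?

2.82

Voltage ratio = 10^(dB/20).
10^(9/20) = 10^(0.4500) = 2.82.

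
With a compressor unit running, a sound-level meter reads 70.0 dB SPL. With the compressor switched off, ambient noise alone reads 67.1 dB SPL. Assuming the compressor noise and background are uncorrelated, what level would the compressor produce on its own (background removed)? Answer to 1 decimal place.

66.9 dB SPL

Remove the background by subtracting linear intensities:
L_src = 10·log₁₀(10^(70.0/10) − 10^(67.1/10)) = 10·log₁₀(4871000) = 66.9 dB SPL.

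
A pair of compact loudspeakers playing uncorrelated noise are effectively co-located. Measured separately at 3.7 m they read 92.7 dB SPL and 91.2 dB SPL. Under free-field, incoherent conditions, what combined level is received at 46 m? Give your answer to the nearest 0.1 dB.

Combined at 3.7 m: 10·log₁₀(10^(92.7/10)+10^(91.2/10)) = 95.02 dB SPL.
Then apply −20·log₁₀(46/3.7) = -21.89 dB → 73.1 dB SPL.

73.1 dB SPL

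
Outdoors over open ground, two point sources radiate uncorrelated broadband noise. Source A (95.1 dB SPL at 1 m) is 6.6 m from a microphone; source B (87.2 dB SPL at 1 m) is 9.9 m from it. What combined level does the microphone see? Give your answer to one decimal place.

79.0 dB SPL

At the listener: L_A = 95.1 − 20·log₁₀(6.6) = 78.71 dB; L_B = 87.2 − 20·log₁₀(9.9) = 67.29 dB.
Combined: 10·log₁₀(10^(78.71/10)+10^(67.29/10)) = 79.0 dB SPL.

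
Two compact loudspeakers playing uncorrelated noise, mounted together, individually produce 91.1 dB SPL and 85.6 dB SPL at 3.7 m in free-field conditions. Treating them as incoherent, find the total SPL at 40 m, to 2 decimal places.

Combined at 3.7 m: 10·log₁₀(10^(91.1/10)+10^(85.6/10)) = 92.178 dB SPL.
Then apply −20·log₁₀(40/3.7) = -20.677 dB → 71.50 dB SPL.

71.50 dB SPL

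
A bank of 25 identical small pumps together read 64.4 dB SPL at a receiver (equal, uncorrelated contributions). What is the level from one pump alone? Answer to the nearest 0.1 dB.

25 equal incoherent sources add 10·log₁₀(25) = 13.98 dB over one source.
L_one = 64.4 − 13.98 = 50.4 dB SPL.

50.4 dB SPL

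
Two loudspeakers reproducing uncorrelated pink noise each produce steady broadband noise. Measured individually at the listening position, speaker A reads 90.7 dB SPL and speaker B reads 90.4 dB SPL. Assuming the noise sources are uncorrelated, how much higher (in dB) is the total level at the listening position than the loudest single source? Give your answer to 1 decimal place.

Uncorrelated sources add in intensity (power), not in dB.
L_total = 10·log₁₀(10^(90.7/10) + 10^(90.4/10)) = 93.56 dB SPL.
Excess over the loudest (90.7 dB): 93.56 − 90.7 = 2.9 dB.

2.9 dB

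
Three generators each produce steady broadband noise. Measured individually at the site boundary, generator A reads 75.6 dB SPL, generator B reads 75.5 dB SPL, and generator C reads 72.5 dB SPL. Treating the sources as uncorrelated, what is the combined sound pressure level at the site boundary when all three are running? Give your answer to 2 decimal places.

79.52 dB SPL

Incoherent sources sum as intensities:
L_total = 10·log₁₀(10^(75.6/10) + 10^(75.5/10) + 10^(72.5/10)) = 10·log₁₀(89570000) = 79.52 dB SPL.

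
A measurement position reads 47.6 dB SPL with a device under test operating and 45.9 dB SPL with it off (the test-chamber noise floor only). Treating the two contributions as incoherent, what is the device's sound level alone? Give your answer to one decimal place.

42.7 dB SPL

Remove the background by subtracting linear intensities:
L_src = 10·log₁₀(10^(47.6/10) − 10^(45.9/10)) = 10·log₁₀(18640) = 42.7 dB SPL.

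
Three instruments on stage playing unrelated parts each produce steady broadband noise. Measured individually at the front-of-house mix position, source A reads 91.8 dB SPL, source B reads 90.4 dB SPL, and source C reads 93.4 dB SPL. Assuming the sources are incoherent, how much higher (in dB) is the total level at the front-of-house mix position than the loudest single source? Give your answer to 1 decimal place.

Incoherent sources sum as intensities:
L_total = 10·log₁₀(10^(91.8/10) + 10^(90.4/10) + 10^(93.4/10)) = 96.81 dB SPL.
Excess over the loudest (93.4 dB): 96.81 − 93.4 = 3.4 dB.

3.4 dB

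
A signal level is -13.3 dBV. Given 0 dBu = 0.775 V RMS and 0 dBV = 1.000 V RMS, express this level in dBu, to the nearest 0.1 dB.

The offset between the scales is 20·log₁₀(0.775/1.000) = −2.214 dB.
So dBu = -13.3 + 2.214 = -11.1 dBu.

-11.1 dBu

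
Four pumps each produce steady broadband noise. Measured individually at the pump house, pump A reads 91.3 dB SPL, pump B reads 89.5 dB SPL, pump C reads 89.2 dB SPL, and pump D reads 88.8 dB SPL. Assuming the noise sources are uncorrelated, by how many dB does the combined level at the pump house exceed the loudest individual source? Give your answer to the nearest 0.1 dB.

4.5 dB

Uncorrelated sources add in intensity (power), not in dB.
L_total = 10·log₁₀(10^(91.3/10) + 10^(89.5/10) + 10^(89.2/10) + 10^(88.8/10)) = 95.83 dB SPL.
Excess over the loudest (91.3 dB): 95.83 − 91.3 = 4.5 dB.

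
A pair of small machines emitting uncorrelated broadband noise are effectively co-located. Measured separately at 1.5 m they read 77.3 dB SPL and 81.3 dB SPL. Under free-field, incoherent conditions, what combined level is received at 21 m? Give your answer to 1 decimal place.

Combined at 1.5 m: 10·log₁₀(10^(77.3/10)+10^(81.3/10)) = 82.76 dB SPL.
Then apply −20·log₁₀(21/1.5) = -22.92 dB → 59.8 dB SPL.

59.8 dB SPL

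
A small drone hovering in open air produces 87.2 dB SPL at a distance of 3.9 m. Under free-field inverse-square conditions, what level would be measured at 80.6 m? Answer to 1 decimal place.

For a point source in a free field, ΔL = −20·log₁₀(d₂/d₁).
ΔL = −20·log₁₀(80.6/3.9) = -26.31 dB, so L₂ = 87.2 + (-26.31) = 60.9 dB SPL.

60.9 dB SPL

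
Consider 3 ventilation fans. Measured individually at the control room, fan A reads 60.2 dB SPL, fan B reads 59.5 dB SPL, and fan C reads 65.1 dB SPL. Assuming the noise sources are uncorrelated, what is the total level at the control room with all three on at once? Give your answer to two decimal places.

Uncorrelated sources add in intensity (power), not in dB.
L_total = 10·log₁₀(10^(60.2/10) + 10^(59.5/10) + 10^(65.1/10)) = 10·log₁₀(5174000) = 67.14 dB SPL.

67.14 dB SPL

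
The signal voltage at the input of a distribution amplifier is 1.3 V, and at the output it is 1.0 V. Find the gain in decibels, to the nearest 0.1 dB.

Voltage is an amplitude quantity, so gain = 20·log₁₀(V_out/V_in).
20·log₁₀(1.0/1.3) = 20·log₁₀(0.7692) = -2.3 dB.

-2.3 dB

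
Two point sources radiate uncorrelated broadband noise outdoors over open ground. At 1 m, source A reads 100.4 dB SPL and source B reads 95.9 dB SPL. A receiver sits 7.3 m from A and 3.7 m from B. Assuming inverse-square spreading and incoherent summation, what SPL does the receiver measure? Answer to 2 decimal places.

At the listener: L_A = 100.4 − 20·log₁₀(7.3) = 83.134 dB; L_B = 95.9 − 20·log₁₀(3.7) = 84.536 dB.
Combined: 10·log₁₀(10^(83.134/10)+10^(84.536/10)) = 86.90 dB SPL.

86.90 dB SPL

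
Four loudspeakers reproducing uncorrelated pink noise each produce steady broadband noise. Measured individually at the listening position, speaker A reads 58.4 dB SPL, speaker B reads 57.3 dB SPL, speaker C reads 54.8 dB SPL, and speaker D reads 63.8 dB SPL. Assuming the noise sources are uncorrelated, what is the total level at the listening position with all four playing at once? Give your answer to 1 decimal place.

Add the sources as powers (linear), then convert back to dB:
L_total = 10·log₁₀(10^(58.4/10) + 10^(57.3/10) + 10^(54.8/10) + 10^(63.8/10)) = 10·log₁₀(3930000) = 65.9 dB SPL.

65.9 dB SPL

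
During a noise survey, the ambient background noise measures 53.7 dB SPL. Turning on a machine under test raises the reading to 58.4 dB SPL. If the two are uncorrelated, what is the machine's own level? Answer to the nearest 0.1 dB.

56.6 dB SPL

Subtract intensities: L_src = 10·log₁₀(10^(L_total/10) − 10^(L_bg/10)).
L_src = 10·log₁₀(10^(58.4/10) − 10^(53.7/10)) = 10·log₁₀(457400) = 56.6 dB SPL.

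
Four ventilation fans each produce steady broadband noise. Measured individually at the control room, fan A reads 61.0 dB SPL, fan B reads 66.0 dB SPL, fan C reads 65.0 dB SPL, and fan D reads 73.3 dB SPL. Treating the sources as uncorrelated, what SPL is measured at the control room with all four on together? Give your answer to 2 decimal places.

74.74 dB SPL

Uncorrelated sources add in intensity (power), not in dB.
L_total = 10·log₁₀(10^(61.0/10) + 10^(66.0/10) + 10^(65.0/10) + 10^(73.3/10)) = 10·log₁₀(29780000) = 74.74 dB SPL.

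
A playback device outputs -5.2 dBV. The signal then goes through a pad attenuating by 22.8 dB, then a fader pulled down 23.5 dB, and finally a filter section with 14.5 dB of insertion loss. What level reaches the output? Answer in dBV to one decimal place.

Cascaded gains and losses add directly in dB.
-5.2 − 22.8 − 23.5 − 14.5 = -66.0 dBV.

-66.0 dBV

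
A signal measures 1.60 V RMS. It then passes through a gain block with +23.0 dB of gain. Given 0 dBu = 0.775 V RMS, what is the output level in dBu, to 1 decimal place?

Input level: 20·log₁₀(1.60/0.775) = 6.30 dBu.
Output: 6.30 + 23.0 = +29.3 dBu.

+29.3 dBu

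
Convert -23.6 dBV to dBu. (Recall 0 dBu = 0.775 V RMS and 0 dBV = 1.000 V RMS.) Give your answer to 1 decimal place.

-21.4 dBu

The offset between the scales is 20·log₁₀(0.775/1.000) = −2.214 dB.
So dBu = -23.6 + 2.214 = -21.4 dBu.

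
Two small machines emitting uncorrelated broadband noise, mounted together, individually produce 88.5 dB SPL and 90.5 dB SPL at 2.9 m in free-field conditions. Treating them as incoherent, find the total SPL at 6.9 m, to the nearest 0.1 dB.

Combined at 2.9 m: 10·log₁₀(10^(88.5/10)+10^(90.5/10)) = 92.62 dB SPL.
Then apply −20·log₁₀(6.9/2.9) = -7.53 dB → 85.1 dB SPL.

85.1 dB SPL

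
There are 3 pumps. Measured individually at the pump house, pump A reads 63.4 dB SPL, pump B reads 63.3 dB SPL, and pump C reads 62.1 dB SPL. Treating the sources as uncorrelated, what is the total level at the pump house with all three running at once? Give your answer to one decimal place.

Uncorrelated sources add in intensity (power), not in dB.
L_total = 10·log₁₀(10^(63.4/10) + 10^(63.3/10) + 10^(62.1/10)) = 10·log₁₀(5948000) = 67.7 dB SPL.

67.7 dB SPL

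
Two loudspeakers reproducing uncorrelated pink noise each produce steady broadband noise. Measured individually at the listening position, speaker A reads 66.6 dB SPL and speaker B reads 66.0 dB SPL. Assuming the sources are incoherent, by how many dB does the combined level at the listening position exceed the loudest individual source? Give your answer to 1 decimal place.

Add the sources as powers (linear), then convert back to dB:
L_total = 10·log₁₀(10^(66.6/10) + 10^(66.0/10)) = 69.32 dB SPL.
Excess over the loudest (66.6 dB): 69.32 − 66.6 = 2.7 dB.

2.7 dB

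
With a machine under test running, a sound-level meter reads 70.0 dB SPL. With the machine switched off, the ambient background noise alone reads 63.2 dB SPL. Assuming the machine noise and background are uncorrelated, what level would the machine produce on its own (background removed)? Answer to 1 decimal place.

Background correction is a power subtraction:
L_src = 10·log₁₀(10^(70.0/10) − 10^(63.2/10)) = 10·log₁₀(7911000) = 69.0 dB SPL.

69.0 dB SPL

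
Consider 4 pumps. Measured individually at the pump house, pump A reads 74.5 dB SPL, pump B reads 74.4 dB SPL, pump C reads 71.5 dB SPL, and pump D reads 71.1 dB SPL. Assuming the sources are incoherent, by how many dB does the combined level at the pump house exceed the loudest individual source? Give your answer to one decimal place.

Uncorrelated sources add in intensity (power), not in dB.
L_total = 10·log₁₀(10^(74.5/10) + 10^(74.4/10) + 10^(71.5/10) + 10^(71.1/10)) = 79.18 dB SPL.
Excess over the loudest (74.5 dB): 79.18 − 74.5 = 4.7 dB.

4.7 dB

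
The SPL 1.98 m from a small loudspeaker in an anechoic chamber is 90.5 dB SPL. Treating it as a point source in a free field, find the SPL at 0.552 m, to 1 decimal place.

Free-field point source: level drops by 20·log₁₀ of the distance ratio.
ΔL = −20·log₁₀(0.552/1.98) = 11.09 dB, so L₂ = 90.5 + (11.09) = 101.6 dB SPL.

101.6 dB SPL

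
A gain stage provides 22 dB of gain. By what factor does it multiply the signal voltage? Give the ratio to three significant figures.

Voltage ratio = 10^(dB/20).
10^(22/20) = 10^(1.100) = 12.6.

12.6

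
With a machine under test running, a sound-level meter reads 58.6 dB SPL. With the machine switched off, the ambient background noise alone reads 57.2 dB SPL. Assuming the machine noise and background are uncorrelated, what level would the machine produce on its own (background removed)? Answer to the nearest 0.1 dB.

53.0 dB SPL

Remove the background by subtracting linear intensities:
L_src = 10·log₁₀(10^(58.6/10) − 10^(57.2/10)) = 10·log₁₀(199600) = 53.0 dB SPL.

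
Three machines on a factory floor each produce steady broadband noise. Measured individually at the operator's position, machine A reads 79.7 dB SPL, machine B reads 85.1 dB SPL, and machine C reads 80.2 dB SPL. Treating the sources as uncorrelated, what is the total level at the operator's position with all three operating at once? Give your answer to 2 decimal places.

Add the sources as powers (linear), then convert back to dB:
L_total = 10·log₁₀(10^(79.7/10) + 10^(85.1/10) + 10^(80.2/10)) = 10·log₁₀(521600000) = 87.17 dB SPL.

87.17 dB SPL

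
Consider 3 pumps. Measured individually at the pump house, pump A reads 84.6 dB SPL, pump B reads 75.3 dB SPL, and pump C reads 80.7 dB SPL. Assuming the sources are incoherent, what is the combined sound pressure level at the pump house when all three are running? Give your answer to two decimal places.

86.43 dB SPL

Uncorrelated sources add in intensity (power), not in dB.
L_total = 10·log₁₀(10^(84.6/10) + 10^(75.3/10) + 10^(80.7/10)) = 10·log₁₀(439800000) = 86.43 dB SPL.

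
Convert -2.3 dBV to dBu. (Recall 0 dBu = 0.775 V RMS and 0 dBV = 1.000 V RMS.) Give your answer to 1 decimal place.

The offset between the scales is 20·log₁₀(0.775/1.000) = −2.214 dB.
So dBu = -2.3 + 2.214 = -0.1 dBu.

-0.1 dBu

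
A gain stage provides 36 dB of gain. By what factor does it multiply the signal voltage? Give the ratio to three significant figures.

63.1

Voltage ratio = 10^(dB/20).
10^(36/20) = 10^(1.800) = 63.1.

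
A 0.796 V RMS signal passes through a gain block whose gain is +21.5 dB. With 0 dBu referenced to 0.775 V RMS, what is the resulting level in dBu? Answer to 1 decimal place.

+21.7 dBu

Input level: 20·log₁₀(0.796/0.775) = 0.23 dBu.
Output: 0.23 + 21.5 = +21.7 dBu.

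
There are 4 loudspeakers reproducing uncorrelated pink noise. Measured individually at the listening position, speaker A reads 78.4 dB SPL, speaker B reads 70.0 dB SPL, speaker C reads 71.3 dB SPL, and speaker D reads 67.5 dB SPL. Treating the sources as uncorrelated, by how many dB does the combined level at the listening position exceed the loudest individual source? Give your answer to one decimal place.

Add the sources as powers (linear), then convert back to dB:
L_total = 10·log₁₀(10^(78.4/10) + 10^(70.0/10) + 10^(71.3/10) + 10^(67.5/10)) = 79.93 dB SPL.
Excess over the loudest (78.4 dB): 79.93 − 78.4 = 1.5 dB.

1.5 dB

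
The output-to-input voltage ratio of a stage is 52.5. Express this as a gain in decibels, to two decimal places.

34.40 dB

For a voltage ratio, dB = 20·log₁₀(V₂/V₁).
20·log₁₀(52.5) = 34.40 dB.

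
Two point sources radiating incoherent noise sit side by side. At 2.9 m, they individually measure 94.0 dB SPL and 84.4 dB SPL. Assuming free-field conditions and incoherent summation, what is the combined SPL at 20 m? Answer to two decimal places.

Combined at 2.9 m: 10·log₁₀(10^(94.0/10)+10^(84.4/10)) = 94.452 dB SPL.
Then apply −20·log₁₀(20/2.9) = -16.773 dB → 77.68 dB SPL.

77.68 dB SPL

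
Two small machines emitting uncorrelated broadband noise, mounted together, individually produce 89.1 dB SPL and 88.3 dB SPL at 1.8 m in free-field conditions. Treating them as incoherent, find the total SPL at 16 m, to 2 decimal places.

72.75 dB SPL

Combined at 1.8 m: 10·log₁₀(10^(89.1/10)+10^(88.3/10)) = 91.729 dB SPL.
Then apply −20·log₁₀(16/1.8) = -18.977 dB → 72.75 dB SPL.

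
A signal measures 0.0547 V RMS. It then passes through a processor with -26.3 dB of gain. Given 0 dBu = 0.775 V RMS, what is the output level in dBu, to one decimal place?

-49.3 dBu

Input level: 20·log₁₀(0.0547/0.775) = -23.03 dBu.
Output: -23.03 − 26.3 = -49.3 dBu.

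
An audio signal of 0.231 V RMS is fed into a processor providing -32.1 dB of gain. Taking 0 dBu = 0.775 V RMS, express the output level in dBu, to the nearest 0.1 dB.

Input level: 20·log₁₀(0.231/0.775) = -10.51 dBu.
Output: -10.51 − 32.1 = -42.6 dBu.

-42.6 dBu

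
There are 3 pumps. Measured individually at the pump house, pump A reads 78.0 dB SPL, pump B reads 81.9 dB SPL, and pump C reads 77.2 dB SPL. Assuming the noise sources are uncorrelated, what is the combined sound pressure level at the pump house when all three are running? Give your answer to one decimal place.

Add the sources as powers (linear), then convert back to dB:
L_total = 10·log₁₀(10^(78.0/10) + 10^(81.9/10) + 10^(77.2/10)) = 10·log₁₀(270500000) = 84.3 dB SPL.

84.3 dB SPL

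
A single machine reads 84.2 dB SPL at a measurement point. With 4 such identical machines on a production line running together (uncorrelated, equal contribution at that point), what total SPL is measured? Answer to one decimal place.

4 equal incoherent sources raise the level by 10·log₁₀(4) = 6.02 dB.
L_total = 84.2 + 6.02 = 90.2 dB SPL.

90.2 dB SPL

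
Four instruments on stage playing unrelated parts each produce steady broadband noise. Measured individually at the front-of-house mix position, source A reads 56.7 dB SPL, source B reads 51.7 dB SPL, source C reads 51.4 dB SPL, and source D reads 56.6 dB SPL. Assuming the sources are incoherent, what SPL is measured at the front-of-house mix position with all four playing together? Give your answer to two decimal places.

Uncorrelated sources add in intensity (power), not in dB.
L_total = 10·log₁₀(10^(56.7/10) + 10^(51.7/10) + 10^(51.4/10) + 10^(56.6/10)) = 10·log₁₀(1211000) = 60.83 dB SPL.

60.83 dB SPL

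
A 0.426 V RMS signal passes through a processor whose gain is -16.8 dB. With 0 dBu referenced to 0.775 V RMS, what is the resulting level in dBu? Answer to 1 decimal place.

-22.0 dBu

Input level: 20·log₁₀(0.426/0.775) = -5.20 dBu.
Output: -5.20 − 16.8 = -22.0 dBu.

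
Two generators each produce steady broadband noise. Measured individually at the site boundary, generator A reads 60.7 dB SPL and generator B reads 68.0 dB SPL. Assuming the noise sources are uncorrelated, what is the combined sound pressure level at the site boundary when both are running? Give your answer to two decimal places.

Add the sources as powers (linear), then convert back to dB:
L_total = 10·log₁₀(10^(60.7/10) + 10^(68.0/10)) = 10·log₁₀(7484000) = 68.74 dB SPL.

68.74 dB SPL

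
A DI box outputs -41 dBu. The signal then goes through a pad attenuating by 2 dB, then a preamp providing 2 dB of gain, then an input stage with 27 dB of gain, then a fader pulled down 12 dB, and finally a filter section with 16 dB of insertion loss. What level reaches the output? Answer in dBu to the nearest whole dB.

-42 dBu

In dB, series stages simply add:
-41 − 2 + 2 + 27 − 12 − 16 = -42 dBu.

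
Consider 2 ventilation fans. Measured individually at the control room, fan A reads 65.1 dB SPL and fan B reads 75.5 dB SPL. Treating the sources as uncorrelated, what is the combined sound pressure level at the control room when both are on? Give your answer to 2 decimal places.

Uncorrelated sources add in intensity (power), not in dB.
L_total = 10·log₁₀(10^(65.1/10) + 10^(75.5/10)) = 10·log₁₀(38720000) = 75.88 dB SPL.

75.88 dB SPL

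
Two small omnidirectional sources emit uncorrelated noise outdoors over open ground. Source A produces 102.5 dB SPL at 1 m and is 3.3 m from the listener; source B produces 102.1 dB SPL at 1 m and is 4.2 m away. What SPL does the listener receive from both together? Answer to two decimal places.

At the listener: L_A = 102.5 − 20·log₁₀(3.3) = 92.130 dB; L_B = 102.1 − 20·log₁₀(4.2) = 89.635 dB.
Combined: 10·log₁₀(10^(92.130/10)+10^(89.635/10)) = 94.07 dB SPL.

94.07 dB SPL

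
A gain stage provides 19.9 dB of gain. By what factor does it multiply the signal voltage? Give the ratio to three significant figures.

Voltage ratio = 10^(dB/20).
10^(19.9/20) = 10^(0.9950) = 9.89.

9.89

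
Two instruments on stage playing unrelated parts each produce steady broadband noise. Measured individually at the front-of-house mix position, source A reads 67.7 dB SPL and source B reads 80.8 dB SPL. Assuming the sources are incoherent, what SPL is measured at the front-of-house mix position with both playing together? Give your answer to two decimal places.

81.01 dB SPL

Uncorrelated sources add in intensity (power), not in dB.
L_total = 10·log₁₀(10^(67.7/10) + 10^(80.8/10)) = 10·log₁₀(126100000) = 81.01 dB SPL.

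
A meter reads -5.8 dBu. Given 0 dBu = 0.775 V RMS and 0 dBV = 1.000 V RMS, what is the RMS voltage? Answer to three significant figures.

0.397 V

V = 0.775 V × 10^(-5.8/20).
= 0.775 × 0.5129 = 0.397 V.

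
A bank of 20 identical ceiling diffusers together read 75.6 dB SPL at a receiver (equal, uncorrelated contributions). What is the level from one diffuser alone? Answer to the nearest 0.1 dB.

20 equal incoherent sources add 10·log₁₀(20) = 13.01 dB over one source.
L_one = 75.6 − 13.01 = 62.6 dB SPL.

62.6 dB SPL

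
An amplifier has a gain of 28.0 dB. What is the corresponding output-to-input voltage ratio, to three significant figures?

25.1

Voltage ratio = 10^(dB/20).
10^(28.0/20) = 10^(1.400) = 25.1.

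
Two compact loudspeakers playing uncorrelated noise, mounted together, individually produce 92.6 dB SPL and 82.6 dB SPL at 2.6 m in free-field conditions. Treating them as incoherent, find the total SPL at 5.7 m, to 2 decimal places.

Combined at 2.6 m: 10·log₁₀(10^(92.6/10)+10^(82.6/10)) = 93.014 dB SPL.
Then apply −20·log₁₀(5.7/2.6) = -6.818 dB → 86.20 dB SPL.

86.20 dB SPL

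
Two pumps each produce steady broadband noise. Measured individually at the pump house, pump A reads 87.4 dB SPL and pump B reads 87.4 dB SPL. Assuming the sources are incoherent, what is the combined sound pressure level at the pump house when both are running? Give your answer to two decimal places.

Uncorrelated sources add in intensity (power), not in dB.
L_total = 10·log₁₀(10^(87.4/10) + 10^(87.4/10)) = 10·log₁₀(1099000000) = 90.41 dB SPL.

90.41 dB SPL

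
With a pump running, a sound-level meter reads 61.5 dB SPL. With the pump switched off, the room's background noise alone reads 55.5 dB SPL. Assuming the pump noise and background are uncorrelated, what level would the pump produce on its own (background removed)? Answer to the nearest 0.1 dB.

Subtract intensities: L_src = 10·log₁₀(10^(L_total/10) − 10^(L_bg/10)).
L_src = 10·log₁₀(10^(61.5/10) − 10^(55.5/10)) = 10·log₁₀(1058000) = 60.2 dB SPL.

60.2 dB SPL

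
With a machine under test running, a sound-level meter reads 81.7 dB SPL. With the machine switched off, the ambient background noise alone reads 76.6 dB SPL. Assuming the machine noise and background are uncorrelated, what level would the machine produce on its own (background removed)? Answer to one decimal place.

80.1 dB SPL

Background correction is a power subtraction:
L_src = 10·log₁₀(10^(81.7/10) − 10^(76.6/10)) = 10·log₁₀(102200000) = 80.1 dB SPL.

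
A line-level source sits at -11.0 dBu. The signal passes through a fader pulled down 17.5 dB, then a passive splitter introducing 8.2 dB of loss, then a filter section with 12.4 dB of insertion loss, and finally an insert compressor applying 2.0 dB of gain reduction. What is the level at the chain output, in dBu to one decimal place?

-51.1 dBu

Cascaded gains and losses add directly in dB.
-11.0 − 17.5 − 8.2 − 12.4 − 2.0 = -51.1 dBu.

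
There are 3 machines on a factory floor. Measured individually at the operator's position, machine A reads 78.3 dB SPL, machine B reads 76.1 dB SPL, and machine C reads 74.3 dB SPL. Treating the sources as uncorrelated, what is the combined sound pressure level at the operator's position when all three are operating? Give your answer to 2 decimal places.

81.31 dB SPL

Incoherent sources sum as intensities:
L_total = 10·log₁₀(10^(78.3/10) + 10^(76.1/10) + 10^(74.3/10)) = 10·log₁₀(135300000) = 81.31 dB SPL.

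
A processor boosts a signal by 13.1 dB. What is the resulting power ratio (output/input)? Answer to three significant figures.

20.4

Power ratio = 10^(dB/10).
10^(13.1/10) = 10^(1.310) = 20.4.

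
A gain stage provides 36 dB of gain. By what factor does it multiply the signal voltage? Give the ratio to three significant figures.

63.1

Voltage ratio = 10^(dB/20).
10^(36/20) = 10^(1.800) = 63.1.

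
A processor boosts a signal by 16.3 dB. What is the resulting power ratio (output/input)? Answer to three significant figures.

Power ratio = 10^(dB/10).
10^(16.3/10) = 10^(1.630) = 42.7.

42.7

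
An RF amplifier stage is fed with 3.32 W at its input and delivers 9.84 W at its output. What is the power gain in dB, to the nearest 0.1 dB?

For a power ratio, dB = 10·log₁₀(P₂/P₁).
10·log₁₀(9.84/3.32) = 10·log₁₀(2.964) = 4.7 dB.

4.7 dB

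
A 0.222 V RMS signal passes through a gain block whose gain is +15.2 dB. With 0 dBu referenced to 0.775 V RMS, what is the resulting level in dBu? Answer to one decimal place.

+4.3 dBu

Input level: 20·log₁₀(0.222/0.775) = -10.86 dBu.
Output: -10.86 + 15.2 = +4.3 dBu.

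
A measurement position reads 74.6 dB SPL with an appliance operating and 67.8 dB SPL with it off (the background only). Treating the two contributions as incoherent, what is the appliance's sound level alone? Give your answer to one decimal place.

Subtract intensities: L_src = 10·log₁₀(10^(L_total/10) − 10^(L_bg/10)).
L_src = 10·log₁₀(10^(74.6/10) − 10^(67.8/10)) = 10·log₁₀(22810000) = 73.6 dB SPL.

73.6 dB SPL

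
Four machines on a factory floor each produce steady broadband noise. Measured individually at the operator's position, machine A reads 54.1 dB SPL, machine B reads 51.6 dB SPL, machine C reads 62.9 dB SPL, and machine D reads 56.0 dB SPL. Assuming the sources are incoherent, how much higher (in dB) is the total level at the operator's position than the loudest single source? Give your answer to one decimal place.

Add the sources as powers (linear), then convert back to dB:
L_total = 10·log₁₀(10^(54.1/10) + 10^(51.6/10) + 10^(62.9/10) + 10^(56.0/10)) = 64.39 dB SPL.
Excess over the loudest (62.9 dB): 64.39 − 62.9 = 1.5 dB.

1.5 dB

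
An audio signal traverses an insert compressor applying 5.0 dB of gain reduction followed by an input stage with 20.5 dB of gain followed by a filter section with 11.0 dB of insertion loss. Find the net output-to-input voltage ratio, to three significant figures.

1.68

Net gain = (−5.0) + 20.5 + (−11.0) = 4.5 dB.
Voltage ratio = 10^(4.5/20) = 1.68.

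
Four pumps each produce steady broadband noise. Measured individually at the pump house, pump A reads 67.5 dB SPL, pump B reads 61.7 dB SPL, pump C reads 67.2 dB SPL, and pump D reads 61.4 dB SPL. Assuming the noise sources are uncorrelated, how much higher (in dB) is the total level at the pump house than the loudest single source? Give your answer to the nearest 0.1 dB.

Uncorrelated sources add in intensity (power), not in dB.
L_total = 10·log₁₀(10^(67.5/10) + 10^(61.7/10) + 10^(67.2/10) + 10^(61.4/10)) = 71.38 dB SPL.
Excess over the loudest (67.5 dB): 71.38 − 67.5 = 3.9 dB.

3.9 dB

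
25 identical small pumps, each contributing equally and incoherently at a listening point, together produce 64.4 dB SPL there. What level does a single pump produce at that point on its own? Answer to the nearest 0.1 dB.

25 equal incoherent sources add 10·log₁₀(25) = 13.98 dB over one source.
L_one = 64.4 − 13.98 = 50.4 dB SPL.

50.4 dB SPL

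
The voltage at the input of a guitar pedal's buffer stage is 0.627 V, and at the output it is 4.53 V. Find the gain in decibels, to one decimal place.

For a voltage ratio, dB = 20·log₁₀(V₂/V₁).
20·log₁₀(4.53/0.627) = 20·log₁₀(7.225) = 17.2 dB.

17.2 dB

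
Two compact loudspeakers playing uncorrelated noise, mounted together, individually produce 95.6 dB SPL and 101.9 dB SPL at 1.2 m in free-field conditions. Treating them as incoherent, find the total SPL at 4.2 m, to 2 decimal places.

Combined at 1.2 m: 10·log₁₀(10^(95.6/10)+10^(101.9/10)) = 102.815 dB SPL.
Then apply −20·log₁₀(4.2/1.2) = -10.881 dB → 91.93 dB SPL.

91.93 dB SPL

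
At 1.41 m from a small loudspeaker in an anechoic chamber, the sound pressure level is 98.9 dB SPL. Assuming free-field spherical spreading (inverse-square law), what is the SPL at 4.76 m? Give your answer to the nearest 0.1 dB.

Inverse-square spreading gives ΔL = −20·log₁₀(d₂/d₁).
ΔL = −20·log₁₀(4.76/1.41) = -10.57 dB, so L₂ = 98.9 + (-10.57) = 88.3 dB SPL.

88.3 dB SPL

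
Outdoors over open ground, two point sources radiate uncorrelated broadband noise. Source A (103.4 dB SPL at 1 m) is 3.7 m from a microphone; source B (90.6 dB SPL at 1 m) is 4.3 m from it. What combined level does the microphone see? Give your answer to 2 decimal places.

92.20 dB SPL

At the listener: L_A = 103.4 − 20·log₁₀(3.7) = 92.036 dB; L_B = 90.6 − 20·log₁₀(4.3) = 77.931 dB.
Combined: 10·log₁₀(10^(92.036/10)+10^(77.931/10)) = 92.20 dB SPL.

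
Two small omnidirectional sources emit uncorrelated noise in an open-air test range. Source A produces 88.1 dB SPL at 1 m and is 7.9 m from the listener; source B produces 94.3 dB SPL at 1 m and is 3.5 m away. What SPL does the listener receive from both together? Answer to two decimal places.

At the listener: L_A = 88.1 − 20·log₁₀(7.9) = 70.147 dB; L_B = 94.3 − 20·log₁₀(3.5) = 83.419 dB.
Combined: 10·log₁₀(10^(70.147/10)+10^(83.419/10)) = 83.62 dB SPL.

83.62 dB SPL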